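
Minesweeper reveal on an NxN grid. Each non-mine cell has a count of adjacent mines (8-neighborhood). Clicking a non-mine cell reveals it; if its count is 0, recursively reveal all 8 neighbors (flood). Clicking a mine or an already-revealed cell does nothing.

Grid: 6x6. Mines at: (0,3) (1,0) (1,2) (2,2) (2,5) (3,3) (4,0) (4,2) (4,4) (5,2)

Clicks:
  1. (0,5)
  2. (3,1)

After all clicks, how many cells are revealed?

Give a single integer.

Click 1 (0,5) count=0: revealed 4 new [(0,4) (0,5) (1,4) (1,5)] -> total=4
Click 2 (3,1) count=3: revealed 1 new [(3,1)] -> total=5

Answer: 5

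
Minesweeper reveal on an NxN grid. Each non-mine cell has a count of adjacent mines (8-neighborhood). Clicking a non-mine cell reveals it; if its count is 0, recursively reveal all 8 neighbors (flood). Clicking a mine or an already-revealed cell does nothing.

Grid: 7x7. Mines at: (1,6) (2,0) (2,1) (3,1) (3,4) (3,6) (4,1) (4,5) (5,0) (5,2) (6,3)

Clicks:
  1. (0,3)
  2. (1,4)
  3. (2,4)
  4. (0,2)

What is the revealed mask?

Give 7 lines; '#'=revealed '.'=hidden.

Answer: ######.
######.
..####.
.......
.......
.......
.......

Derivation:
Click 1 (0,3) count=0: revealed 16 new [(0,0) (0,1) (0,2) (0,3) (0,4) (0,5) (1,0) (1,1) (1,2) (1,3) (1,4) (1,5) (2,2) (2,3) (2,4) (2,5)] -> total=16
Click 2 (1,4) count=0: revealed 0 new [(none)] -> total=16
Click 3 (2,4) count=1: revealed 0 new [(none)] -> total=16
Click 4 (0,2) count=0: revealed 0 new [(none)] -> total=16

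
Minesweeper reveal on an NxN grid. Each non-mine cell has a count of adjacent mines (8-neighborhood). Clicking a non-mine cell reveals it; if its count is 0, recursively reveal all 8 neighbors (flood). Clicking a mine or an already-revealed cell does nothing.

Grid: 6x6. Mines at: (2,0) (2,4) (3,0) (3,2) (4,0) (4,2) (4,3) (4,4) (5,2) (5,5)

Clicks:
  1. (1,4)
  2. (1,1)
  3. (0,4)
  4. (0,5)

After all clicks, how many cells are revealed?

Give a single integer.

Click 1 (1,4) count=1: revealed 1 new [(1,4)] -> total=1
Click 2 (1,1) count=1: revealed 1 new [(1,1)] -> total=2
Click 3 (0,4) count=0: revealed 13 new [(0,0) (0,1) (0,2) (0,3) (0,4) (0,5) (1,0) (1,2) (1,3) (1,5) (2,1) (2,2) (2,3)] -> total=15
Click 4 (0,5) count=0: revealed 0 new [(none)] -> total=15

Answer: 15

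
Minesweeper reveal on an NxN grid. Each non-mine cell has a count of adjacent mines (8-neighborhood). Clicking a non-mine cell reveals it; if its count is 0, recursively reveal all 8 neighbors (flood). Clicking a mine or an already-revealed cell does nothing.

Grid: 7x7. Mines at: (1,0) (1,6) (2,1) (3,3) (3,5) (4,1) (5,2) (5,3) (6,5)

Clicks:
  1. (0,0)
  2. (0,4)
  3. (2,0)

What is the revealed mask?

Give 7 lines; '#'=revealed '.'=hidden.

Click 1 (0,0) count=1: revealed 1 new [(0,0)] -> total=1
Click 2 (0,4) count=0: revealed 14 new [(0,1) (0,2) (0,3) (0,4) (0,5) (1,1) (1,2) (1,3) (1,4) (1,5) (2,2) (2,3) (2,4) (2,5)] -> total=15
Click 3 (2,0) count=2: revealed 1 new [(2,0)] -> total=16

Answer: ######.
.#####.
#.####.
.......
.......
.......
.......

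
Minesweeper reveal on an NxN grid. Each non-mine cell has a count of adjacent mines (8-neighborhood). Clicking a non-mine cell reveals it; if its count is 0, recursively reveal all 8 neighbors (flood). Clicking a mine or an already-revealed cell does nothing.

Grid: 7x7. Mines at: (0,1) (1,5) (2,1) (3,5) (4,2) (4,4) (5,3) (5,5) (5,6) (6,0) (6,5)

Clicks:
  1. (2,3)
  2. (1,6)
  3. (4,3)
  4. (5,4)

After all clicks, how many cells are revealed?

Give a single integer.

Answer: 15

Derivation:
Click 1 (2,3) count=0: revealed 12 new [(0,2) (0,3) (0,4) (1,2) (1,3) (1,4) (2,2) (2,3) (2,4) (3,2) (3,3) (3,4)] -> total=12
Click 2 (1,6) count=1: revealed 1 new [(1,6)] -> total=13
Click 3 (4,3) count=3: revealed 1 new [(4,3)] -> total=14
Click 4 (5,4) count=4: revealed 1 new [(5,4)] -> total=15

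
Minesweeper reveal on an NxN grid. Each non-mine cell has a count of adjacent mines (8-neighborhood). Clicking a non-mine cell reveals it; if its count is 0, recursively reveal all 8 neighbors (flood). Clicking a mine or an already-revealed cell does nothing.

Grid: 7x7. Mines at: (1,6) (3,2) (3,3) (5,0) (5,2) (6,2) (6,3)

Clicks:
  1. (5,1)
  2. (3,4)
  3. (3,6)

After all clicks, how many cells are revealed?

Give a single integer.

Click 1 (5,1) count=3: revealed 1 new [(5,1)] -> total=1
Click 2 (3,4) count=1: revealed 1 new [(3,4)] -> total=2
Click 3 (3,6) count=0: revealed 14 new [(2,4) (2,5) (2,6) (3,5) (3,6) (4,4) (4,5) (4,6) (5,4) (5,5) (5,6) (6,4) (6,5) (6,6)] -> total=16

Answer: 16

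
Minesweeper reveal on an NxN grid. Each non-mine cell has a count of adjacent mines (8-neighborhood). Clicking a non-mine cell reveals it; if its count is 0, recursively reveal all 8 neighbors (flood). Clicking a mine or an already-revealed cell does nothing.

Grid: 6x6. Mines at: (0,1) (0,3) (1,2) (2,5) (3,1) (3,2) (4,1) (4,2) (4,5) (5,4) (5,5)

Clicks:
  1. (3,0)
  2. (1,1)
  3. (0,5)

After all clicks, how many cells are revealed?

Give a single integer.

Answer: 6

Derivation:
Click 1 (3,0) count=2: revealed 1 new [(3,0)] -> total=1
Click 2 (1,1) count=2: revealed 1 new [(1,1)] -> total=2
Click 3 (0,5) count=0: revealed 4 new [(0,4) (0,5) (1,4) (1,5)] -> total=6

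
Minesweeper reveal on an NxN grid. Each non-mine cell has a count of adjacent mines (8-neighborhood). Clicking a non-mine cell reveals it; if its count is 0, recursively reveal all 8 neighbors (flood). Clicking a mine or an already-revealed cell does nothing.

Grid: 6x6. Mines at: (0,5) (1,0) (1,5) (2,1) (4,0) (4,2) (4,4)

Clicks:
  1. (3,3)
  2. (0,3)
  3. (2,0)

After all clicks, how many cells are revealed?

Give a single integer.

Click 1 (3,3) count=2: revealed 1 new [(3,3)] -> total=1
Click 2 (0,3) count=0: revealed 13 new [(0,1) (0,2) (0,3) (0,4) (1,1) (1,2) (1,3) (1,4) (2,2) (2,3) (2,4) (3,2) (3,4)] -> total=14
Click 3 (2,0) count=2: revealed 1 new [(2,0)] -> total=15

Answer: 15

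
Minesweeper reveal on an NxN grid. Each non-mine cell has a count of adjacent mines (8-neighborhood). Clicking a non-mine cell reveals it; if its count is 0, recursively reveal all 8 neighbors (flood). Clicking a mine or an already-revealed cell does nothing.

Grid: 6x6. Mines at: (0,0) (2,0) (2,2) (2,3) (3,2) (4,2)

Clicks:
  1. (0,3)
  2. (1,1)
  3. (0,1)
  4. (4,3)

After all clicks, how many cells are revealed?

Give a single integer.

Click 1 (0,3) count=0: revealed 21 new [(0,1) (0,2) (0,3) (0,4) (0,5) (1,1) (1,2) (1,3) (1,4) (1,5) (2,4) (2,5) (3,3) (3,4) (3,5) (4,3) (4,4) (4,5) (5,3) (5,4) (5,5)] -> total=21
Click 2 (1,1) count=3: revealed 0 new [(none)] -> total=21
Click 3 (0,1) count=1: revealed 0 new [(none)] -> total=21
Click 4 (4,3) count=2: revealed 0 new [(none)] -> total=21

Answer: 21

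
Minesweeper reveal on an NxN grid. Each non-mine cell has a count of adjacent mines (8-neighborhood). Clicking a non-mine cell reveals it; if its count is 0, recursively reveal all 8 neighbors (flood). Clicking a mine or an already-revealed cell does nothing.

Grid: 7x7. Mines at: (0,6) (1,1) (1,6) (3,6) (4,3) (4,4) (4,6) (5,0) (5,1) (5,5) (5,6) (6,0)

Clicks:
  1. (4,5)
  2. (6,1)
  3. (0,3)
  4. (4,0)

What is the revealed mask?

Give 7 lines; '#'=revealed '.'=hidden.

Answer: ..####.
..####.
..####.
..####.
#....#.
.......
.#.....

Derivation:
Click 1 (4,5) count=5: revealed 1 new [(4,5)] -> total=1
Click 2 (6,1) count=3: revealed 1 new [(6,1)] -> total=2
Click 3 (0,3) count=0: revealed 16 new [(0,2) (0,3) (0,4) (0,5) (1,2) (1,3) (1,4) (1,5) (2,2) (2,3) (2,4) (2,5) (3,2) (3,3) (3,4) (3,5)] -> total=18
Click 4 (4,0) count=2: revealed 1 new [(4,0)] -> total=19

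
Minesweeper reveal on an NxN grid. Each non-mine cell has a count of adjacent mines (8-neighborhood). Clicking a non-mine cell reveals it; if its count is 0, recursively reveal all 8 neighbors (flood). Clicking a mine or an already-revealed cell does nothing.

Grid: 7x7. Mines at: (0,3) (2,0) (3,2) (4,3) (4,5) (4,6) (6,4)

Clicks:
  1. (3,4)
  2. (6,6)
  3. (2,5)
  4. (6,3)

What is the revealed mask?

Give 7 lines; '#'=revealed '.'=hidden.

Click 1 (3,4) count=2: revealed 1 new [(3,4)] -> total=1
Click 2 (6,6) count=0: revealed 4 new [(5,5) (5,6) (6,5) (6,6)] -> total=5
Click 3 (2,5) count=0: revealed 14 new [(0,4) (0,5) (0,6) (1,3) (1,4) (1,5) (1,6) (2,3) (2,4) (2,5) (2,6) (3,3) (3,5) (3,6)] -> total=19
Click 4 (6,3) count=1: revealed 1 new [(6,3)] -> total=20

Answer: ....###
...####
...####
...####
.......
.....##
...#.##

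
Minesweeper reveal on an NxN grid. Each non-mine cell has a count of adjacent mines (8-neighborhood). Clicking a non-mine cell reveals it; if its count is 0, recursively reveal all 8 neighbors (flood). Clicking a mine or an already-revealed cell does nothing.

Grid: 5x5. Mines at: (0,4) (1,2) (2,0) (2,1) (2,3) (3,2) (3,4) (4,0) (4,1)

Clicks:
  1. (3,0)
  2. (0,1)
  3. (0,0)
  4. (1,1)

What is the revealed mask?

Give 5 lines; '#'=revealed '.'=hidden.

Click 1 (3,0) count=4: revealed 1 new [(3,0)] -> total=1
Click 2 (0,1) count=1: revealed 1 new [(0,1)] -> total=2
Click 3 (0,0) count=0: revealed 3 new [(0,0) (1,0) (1,1)] -> total=5
Click 4 (1,1) count=3: revealed 0 new [(none)] -> total=5

Answer: ##...
##...
.....
#....
.....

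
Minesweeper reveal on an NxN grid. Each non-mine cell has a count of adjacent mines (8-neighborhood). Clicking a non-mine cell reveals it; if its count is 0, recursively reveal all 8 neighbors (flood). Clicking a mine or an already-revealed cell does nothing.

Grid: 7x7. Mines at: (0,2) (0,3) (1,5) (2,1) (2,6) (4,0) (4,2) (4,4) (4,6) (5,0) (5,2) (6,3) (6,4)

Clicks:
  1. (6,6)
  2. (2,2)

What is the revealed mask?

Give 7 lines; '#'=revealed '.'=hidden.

Answer: .......
.......
..#....
.......
.......
.....##
.....##

Derivation:
Click 1 (6,6) count=0: revealed 4 new [(5,5) (5,6) (6,5) (6,6)] -> total=4
Click 2 (2,2) count=1: revealed 1 new [(2,2)] -> total=5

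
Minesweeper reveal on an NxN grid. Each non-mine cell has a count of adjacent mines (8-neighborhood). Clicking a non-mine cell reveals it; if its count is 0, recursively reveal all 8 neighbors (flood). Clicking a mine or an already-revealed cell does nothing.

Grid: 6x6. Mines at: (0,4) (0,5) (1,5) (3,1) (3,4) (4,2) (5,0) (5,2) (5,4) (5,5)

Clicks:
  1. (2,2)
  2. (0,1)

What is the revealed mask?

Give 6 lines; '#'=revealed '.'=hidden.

Click 1 (2,2) count=1: revealed 1 new [(2,2)] -> total=1
Click 2 (0,1) count=0: revealed 11 new [(0,0) (0,1) (0,2) (0,3) (1,0) (1,1) (1,2) (1,3) (2,0) (2,1) (2,3)] -> total=12

Answer: ####..
####..
####..
......
......
......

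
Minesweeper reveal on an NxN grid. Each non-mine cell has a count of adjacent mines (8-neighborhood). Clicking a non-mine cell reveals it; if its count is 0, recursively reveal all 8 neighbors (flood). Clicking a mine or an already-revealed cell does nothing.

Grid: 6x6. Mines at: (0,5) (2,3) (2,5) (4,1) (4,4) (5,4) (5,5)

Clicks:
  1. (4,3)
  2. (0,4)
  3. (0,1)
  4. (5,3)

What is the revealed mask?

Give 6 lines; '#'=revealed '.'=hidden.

Click 1 (4,3) count=2: revealed 1 new [(4,3)] -> total=1
Click 2 (0,4) count=1: revealed 1 new [(0,4)] -> total=2
Click 3 (0,1) count=0: revealed 15 new [(0,0) (0,1) (0,2) (0,3) (1,0) (1,1) (1,2) (1,3) (1,4) (2,0) (2,1) (2,2) (3,0) (3,1) (3,2)] -> total=17
Click 4 (5,3) count=2: revealed 1 new [(5,3)] -> total=18

Answer: #####.
#####.
###...
###...
...#..
...#..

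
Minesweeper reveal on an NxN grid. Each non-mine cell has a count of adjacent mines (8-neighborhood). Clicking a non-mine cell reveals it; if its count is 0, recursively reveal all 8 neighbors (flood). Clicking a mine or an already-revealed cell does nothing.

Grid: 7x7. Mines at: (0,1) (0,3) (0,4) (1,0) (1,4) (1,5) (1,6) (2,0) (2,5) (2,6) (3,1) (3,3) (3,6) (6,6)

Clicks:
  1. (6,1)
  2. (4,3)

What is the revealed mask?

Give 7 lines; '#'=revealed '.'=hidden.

Click 1 (6,1) count=0: revealed 18 new [(4,0) (4,1) (4,2) (4,3) (4,4) (4,5) (5,0) (5,1) (5,2) (5,3) (5,4) (5,5) (6,0) (6,1) (6,2) (6,3) (6,4) (6,5)] -> total=18
Click 2 (4,3) count=1: revealed 0 new [(none)] -> total=18

Answer: .......
.......
.......
.......
######.
######.
######.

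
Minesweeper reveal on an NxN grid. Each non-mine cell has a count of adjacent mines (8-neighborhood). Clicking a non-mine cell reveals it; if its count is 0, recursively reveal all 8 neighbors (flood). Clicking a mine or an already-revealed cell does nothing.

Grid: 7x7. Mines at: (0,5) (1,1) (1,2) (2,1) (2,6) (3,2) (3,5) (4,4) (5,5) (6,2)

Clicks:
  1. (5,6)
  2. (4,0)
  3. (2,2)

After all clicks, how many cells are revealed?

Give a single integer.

Answer: 10

Derivation:
Click 1 (5,6) count=1: revealed 1 new [(5,6)] -> total=1
Click 2 (4,0) count=0: revealed 8 new [(3,0) (3,1) (4,0) (4,1) (5,0) (5,1) (6,0) (6,1)] -> total=9
Click 3 (2,2) count=4: revealed 1 new [(2,2)] -> total=10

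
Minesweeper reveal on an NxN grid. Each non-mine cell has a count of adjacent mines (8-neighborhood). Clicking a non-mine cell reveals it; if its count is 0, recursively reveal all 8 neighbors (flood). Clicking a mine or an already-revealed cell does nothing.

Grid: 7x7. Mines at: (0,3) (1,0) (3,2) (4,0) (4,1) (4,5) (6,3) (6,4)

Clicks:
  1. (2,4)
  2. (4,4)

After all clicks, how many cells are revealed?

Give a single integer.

Click 1 (2,4) count=0: revealed 15 new [(0,4) (0,5) (0,6) (1,3) (1,4) (1,5) (1,6) (2,3) (2,4) (2,5) (2,6) (3,3) (3,4) (3,5) (3,6)] -> total=15
Click 2 (4,4) count=1: revealed 1 new [(4,4)] -> total=16

Answer: 16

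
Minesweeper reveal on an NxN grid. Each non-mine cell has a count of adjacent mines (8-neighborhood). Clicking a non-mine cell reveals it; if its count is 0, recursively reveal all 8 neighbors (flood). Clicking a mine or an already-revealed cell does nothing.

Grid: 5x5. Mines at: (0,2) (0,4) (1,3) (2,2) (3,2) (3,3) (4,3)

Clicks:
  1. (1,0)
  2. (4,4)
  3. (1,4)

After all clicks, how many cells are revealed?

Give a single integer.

Answer: 12

Derivation:
Click 1 (1,0) count=0: revealed 10 new [(0,0) (0,1) (1,0) (1,1) (2,0) (2,1) (3,0) (3,1) (4,0) (4,1)] -> total=10
Click 2 (4,4) count=2: revealed 1 new [(4,4)] -> total=11
Click 3 (1,4) count=2: revealed 1 new [(1,4)] -> total=12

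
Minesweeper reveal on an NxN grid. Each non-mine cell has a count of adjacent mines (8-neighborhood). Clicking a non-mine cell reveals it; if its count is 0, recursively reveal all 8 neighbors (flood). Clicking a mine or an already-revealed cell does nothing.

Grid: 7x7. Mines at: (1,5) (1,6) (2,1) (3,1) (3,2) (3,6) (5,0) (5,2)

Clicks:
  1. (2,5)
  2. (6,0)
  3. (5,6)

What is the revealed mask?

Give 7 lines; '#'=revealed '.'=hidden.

Click 1 (2,5) count=3: revealed 1 new [(2,5)] -> total=1
Click 2 (6,0) count=1: revealed 1 new [(6,0)] -> total=2
Click 3 (5,6) count=0: revealed 17 new [(2,3) (2,4) (3,3) (3,4) (3,5) (4,3) (4,4) (4,5) (4,6) (5,3) (5,4) (5,5) (5,6) (6,3) (6,4) (6,5) (6,6)] -> total=19

Answer: .......
.......
...###.
...###.
...####
...####
#..####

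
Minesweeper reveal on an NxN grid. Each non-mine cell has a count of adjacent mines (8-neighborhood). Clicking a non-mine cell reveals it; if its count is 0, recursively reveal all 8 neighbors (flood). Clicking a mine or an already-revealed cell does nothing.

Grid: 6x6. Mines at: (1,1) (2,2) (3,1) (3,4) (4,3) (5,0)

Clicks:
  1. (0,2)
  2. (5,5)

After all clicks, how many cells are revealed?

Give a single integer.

Answer: 5

Derivation:
Click 1 (0,2) count=1: revealed 1 new [(0,2)] -> total=1
Click 2 (5,5) count=0: revealed 4 new [(4,4) (4,5) (5,4) (5,5)] -> total=5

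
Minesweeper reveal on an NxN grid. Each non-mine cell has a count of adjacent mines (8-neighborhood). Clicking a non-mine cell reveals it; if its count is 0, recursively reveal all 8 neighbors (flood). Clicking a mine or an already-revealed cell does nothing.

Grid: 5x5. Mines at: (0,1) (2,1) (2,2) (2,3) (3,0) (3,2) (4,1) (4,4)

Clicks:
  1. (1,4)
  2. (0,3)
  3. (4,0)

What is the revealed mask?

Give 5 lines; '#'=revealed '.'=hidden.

Answer: ..###
..###
.....
.....
#....

Derivation:
Click 1 (1,4) count=1: revealed 1 new [(1,4)] -> total=1
Click 2 (0,3) count=0: revealed 5 new [(0,2) (0,3) (0,4) (1,2) (1,3)] -> total=6
Click 3 (4,0) count=2: revealed 1 new [(4,0)] -> total=7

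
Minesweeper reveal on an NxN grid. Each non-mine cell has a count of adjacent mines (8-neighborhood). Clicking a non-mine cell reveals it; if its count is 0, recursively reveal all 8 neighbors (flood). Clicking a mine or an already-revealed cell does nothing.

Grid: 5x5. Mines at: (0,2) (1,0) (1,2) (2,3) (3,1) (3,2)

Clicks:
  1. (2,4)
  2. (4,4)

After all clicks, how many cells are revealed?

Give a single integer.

Answer: 5

Derivation:
Click 1 (2,4) count=1: revealed 1 new [(2,4)] -> total=1
Click 2 (4,4) count=0: revealed 4 new [(3,3) (3,4) (4,3) (4,4)] -> total=5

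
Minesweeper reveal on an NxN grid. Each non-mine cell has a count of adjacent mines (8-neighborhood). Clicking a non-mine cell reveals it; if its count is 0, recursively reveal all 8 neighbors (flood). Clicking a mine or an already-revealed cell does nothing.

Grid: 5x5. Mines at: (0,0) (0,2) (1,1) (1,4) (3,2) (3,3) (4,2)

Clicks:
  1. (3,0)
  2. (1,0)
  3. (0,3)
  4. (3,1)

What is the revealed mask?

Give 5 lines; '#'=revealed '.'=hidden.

Answer: ...#.
#....
##...
##...
##...

Derivation:
Click 1 (3,0) count=0: revealed 6 new [(2,0) (2,1) (3,0) (3,1) (4,0) (4,1)] -> total=6
Click 2 (1,0) count=2: revealed 1 new [(1,0)] -> total=7
Click 3 (0,3) count=2: revealed 1 new [(0,3)] -> total=8
Click 4 (3,1) count=2: revealed 0 new [(none)] -> total=8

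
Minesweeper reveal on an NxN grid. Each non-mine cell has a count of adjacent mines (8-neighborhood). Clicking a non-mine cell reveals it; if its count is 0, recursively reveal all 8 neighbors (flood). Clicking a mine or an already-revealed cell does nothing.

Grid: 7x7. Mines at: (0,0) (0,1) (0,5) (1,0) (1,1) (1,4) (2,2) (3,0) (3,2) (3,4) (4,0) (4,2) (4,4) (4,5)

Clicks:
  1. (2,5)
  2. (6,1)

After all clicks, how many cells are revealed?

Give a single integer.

Answer: 15

Derivation:
Click 1 (2,5) count=2: revealed 1 new [(2,5)] -> total=1
Click 2 (6,1) count=0: revealed 14 new [(5,0) (5,1) (5,2) (5,3) (5,4) (5,5) (5,6) (6,0) (6,1) (6,2) (6,3) (6,4) (6,5) (6,6)] -> total=15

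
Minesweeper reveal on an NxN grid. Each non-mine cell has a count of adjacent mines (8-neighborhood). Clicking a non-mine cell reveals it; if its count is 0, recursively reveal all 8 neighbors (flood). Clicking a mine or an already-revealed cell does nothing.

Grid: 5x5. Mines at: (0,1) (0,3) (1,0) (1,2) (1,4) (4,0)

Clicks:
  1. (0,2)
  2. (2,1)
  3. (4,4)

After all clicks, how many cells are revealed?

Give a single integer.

Click 1 (0,2) count=3: revealed 1 new [(0,2)] -> total=1
Click 2 (2,1) count=2: revealed 1 new [(2,1)] -> total=2
Click 3 (4,4) count=0: revealed 11 new [(2,2) (2,3) (2,4) (3,1) (3,2) (3,3) (3,4) (4,1) (4,2) (4,3) (4,4)] -> total=13

Answer: 13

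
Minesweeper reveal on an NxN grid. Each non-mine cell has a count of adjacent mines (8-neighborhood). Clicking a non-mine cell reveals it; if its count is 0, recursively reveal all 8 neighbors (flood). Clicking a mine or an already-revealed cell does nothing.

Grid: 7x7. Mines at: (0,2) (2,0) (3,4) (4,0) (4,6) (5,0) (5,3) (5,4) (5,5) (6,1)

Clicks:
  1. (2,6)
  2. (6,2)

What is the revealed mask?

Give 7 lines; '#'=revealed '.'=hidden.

Answer: ...####
...####
...####
.....##
.......
.......
..#....

Derivation:
Click 1 (2,6) count=0: revealed 14 new [(0,3) (0,4) (0,5) (0,6) (1,3) (1,4) (1,5) (1,6) (2,3) (2,4) (2,5) (2,6) (3,5) (3,6)] -> total=14
Click 2 (6,2) count=2: revealed 1 new [(6,2)] -> total=15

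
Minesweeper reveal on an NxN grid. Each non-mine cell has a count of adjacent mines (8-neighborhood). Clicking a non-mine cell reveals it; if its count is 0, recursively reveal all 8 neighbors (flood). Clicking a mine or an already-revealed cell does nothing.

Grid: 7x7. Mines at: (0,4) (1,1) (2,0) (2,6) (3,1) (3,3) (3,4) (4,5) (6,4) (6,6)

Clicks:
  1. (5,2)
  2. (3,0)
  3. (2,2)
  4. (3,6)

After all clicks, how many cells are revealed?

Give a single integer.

Answer: 15

Derivation:
Click 1 (5,2) count=0: revealed 12 new [(4,0) (4,1) (4,2) (4,3) (5,0) (5,1) (5,2) (5,3) (6,0) (6,1) (6,2) (6,3)] -> total=12
Click 2 (3,0) count=2: revealed 1 new [(3,0)] -> total=13
Click 3 (2,2) count=3: revealed 1 new [(2,2)] -> total=14
Click 4 (3,6) count=2: revealed 1 new [(3,6)] -> total=15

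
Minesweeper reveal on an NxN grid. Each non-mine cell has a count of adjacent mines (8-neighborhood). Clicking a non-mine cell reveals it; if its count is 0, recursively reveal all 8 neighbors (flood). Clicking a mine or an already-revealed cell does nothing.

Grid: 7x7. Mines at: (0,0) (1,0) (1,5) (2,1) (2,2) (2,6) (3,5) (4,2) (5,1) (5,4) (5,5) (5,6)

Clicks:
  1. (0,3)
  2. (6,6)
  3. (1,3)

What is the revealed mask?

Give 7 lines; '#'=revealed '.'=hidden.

Answer: .####..
.####..
.......
.......
.......
.......
......#

Derivation:
Click 1 (0,3) count=0: revealed 8 new [(0,1) (0,2) (0,3) (0,4) (1,1) (1,2) (1,3) (1,4)] -> total=8
Click 2 (6,6) count=2: revealed 1 new [(6,6)] -> total=9
Click 3 (1,3) count=1: revealed 0 new [(none)] -> total=9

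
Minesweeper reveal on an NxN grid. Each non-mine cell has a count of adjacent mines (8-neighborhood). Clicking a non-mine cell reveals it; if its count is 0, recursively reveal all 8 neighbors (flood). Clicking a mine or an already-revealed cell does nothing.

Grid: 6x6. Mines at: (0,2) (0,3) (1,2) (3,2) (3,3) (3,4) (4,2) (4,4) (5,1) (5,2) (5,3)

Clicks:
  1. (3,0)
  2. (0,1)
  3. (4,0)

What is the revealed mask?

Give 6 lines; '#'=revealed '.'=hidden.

Answer: ##....
##....
##....
##....
##....
......

Derivation:
Click 1 (3,0) count=0: revealed 10 new [(0,0) (0,1) (1,0) (1,1) (2,0) (2,1) (3,0) (3,1) (4,0) (4,1)] -> total=10
Click 2 (0,1) count=2: revealed 0 new [(none)] -> total=10
Click 3 (4,0) count=1: revealed 0 new [(none)] -> total=10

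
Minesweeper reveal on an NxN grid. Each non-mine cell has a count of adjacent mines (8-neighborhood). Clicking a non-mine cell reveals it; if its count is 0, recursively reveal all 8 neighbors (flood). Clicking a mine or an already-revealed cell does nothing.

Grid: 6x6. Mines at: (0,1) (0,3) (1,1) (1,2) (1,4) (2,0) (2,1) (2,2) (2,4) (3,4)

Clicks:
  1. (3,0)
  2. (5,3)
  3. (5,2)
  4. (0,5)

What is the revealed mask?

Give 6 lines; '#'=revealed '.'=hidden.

Answer: .....#
......
......
####..
######
######

Derivation:
Click 1 (3,0) count=2: revealed 1 new [(3,0)] -> total=1
Click 2 (5,3) count=0: revealed 15 new [(3,1) (3,2) (3,3) (4,0) (4,1) (4,2) (4,3) (4,4) (4,5) (5,0) (5,1) (5,2) (5,3) (5,4) (5,5)] -> total=16
Click 3 (5,2) count=0: revealed 0 new [(none)] -> total=16
Click 4 (0,5) count=1: revealed 1 new [(0,5)] -> total=17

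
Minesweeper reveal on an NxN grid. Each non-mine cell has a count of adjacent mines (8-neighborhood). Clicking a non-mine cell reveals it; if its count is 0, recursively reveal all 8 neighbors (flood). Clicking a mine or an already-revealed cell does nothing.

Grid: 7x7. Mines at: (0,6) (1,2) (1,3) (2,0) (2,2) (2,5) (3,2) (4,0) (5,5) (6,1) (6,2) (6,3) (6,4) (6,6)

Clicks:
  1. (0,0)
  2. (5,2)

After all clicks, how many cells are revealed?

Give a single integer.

Click 1 (0,0) count=0: revealed 4 new [(0,0) (0,1) (1,0) (1,1)] -> total=4
Click 2 (5,2) count=3: revealed 1 new [(5,2)] -> total=5

Answer: 5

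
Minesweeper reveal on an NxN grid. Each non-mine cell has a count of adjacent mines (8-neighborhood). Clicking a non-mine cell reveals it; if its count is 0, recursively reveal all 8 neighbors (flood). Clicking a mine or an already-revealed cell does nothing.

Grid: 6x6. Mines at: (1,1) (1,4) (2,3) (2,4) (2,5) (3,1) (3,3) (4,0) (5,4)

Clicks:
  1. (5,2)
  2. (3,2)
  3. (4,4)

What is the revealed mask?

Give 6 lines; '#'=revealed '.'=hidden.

Answer: ......
......
......
..#...
.####.
.###..

Derivation:
Click 1 (5,2) count=0: revealed 6 new [(4,1) (4,2) (4,3) (5,1) (5,2) (5,3)] -> total=6
Click 2 (3,2) count=3: revealed 1 new [(3,2)] -> total=7
Click 3 (4,4) count=2: revealed 1 new [(4,4)] -> total=8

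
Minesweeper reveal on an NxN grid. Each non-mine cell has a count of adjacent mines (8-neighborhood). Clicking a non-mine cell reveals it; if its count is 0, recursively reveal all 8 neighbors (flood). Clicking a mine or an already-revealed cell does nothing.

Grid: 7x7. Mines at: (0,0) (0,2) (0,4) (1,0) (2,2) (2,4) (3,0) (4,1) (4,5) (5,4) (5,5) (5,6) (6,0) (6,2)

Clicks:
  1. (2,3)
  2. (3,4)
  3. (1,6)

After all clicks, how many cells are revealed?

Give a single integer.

Answer: 10

Derivation:
Click 1 (2,3) count=2: revealed 1 new [(2,3)] -> total=1
Click 2 (3,4) count=2: revealed 1 new [(3,4)] -> total=2
Click 3 (1,6) count=0: revealed 8 new [(0,5) (0,6) (1,5) (1,6) (2,5) (2,6) (3,5) (3,6)] -> total=10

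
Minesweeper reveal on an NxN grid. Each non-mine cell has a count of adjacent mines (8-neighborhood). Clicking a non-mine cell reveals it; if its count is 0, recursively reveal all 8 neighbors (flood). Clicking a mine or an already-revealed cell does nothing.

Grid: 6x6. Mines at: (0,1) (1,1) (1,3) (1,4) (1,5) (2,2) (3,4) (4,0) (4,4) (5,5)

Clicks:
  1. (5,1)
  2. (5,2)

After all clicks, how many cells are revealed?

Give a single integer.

Click 1 (5,1) count=1: revealed 1 new [(5,1)] -> total=1
Click 2 (5,2) count=0: revealed 8 new [(3,1) (3,2) (3,3) (4,1) (4,2) (4,3) (5,2) (5,3)] -> total=9

Answer: 9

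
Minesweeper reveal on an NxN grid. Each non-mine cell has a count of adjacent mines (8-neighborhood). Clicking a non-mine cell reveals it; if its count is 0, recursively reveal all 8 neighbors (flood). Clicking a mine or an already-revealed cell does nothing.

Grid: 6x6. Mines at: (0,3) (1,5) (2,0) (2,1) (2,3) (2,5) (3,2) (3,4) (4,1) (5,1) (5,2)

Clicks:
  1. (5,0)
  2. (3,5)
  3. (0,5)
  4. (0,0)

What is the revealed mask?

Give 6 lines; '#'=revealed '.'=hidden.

Answer: ###..#
###...
......
.....#
......
#.....

Derivation:
Click 1 (5,0) count=2: revealed 1 new [(5,0)] -> total=1
Click 2 (3,5) count=2: revealed 1 new [(3,5)] -> total=2
Click 3 (0,5) count=1: revealed 1 new [(0,5)] -> total=3
Click 4 (0,0) count=0: revealed 6 new [(0,0) (0,1) (0,2) (1,0) (1,1) (1,2)] -> total=9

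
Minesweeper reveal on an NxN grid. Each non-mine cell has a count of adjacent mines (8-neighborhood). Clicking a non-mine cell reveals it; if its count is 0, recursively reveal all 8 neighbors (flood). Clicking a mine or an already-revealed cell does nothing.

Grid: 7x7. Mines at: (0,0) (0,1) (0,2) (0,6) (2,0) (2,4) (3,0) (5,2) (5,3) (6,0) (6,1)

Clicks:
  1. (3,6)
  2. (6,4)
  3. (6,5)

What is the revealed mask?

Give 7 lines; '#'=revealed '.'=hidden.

Click 1 (3,6) count=0: revealed 16 new [(1,5) (1,6) (2,5) (2,6) (3,4) (3,5) (3,6) (4,4) (4,5) (4,6) (5,4) (5,5) (5,6) (6,4) (6,5) (6,6)] -> total=16
Click 2 (6,4) count=1: revealed 0 new [(none)] -> total=16
Click 3 (6,5) count=0: revealed 0 new [(none)] -> total=16

Answer: .......
.....##
.....##
....###
....###
....###
....###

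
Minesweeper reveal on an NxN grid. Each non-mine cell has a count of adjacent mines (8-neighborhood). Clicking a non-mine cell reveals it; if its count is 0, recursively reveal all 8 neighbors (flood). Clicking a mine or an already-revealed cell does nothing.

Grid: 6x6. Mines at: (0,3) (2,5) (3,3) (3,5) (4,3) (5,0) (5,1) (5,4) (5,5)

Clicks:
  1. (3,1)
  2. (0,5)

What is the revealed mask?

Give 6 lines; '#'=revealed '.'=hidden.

Click 1 (3,1) count=0: revealed 15 new [(0,0) (0,1) (0,2) (1,0) (1,1) (1,2) (2,0) (2,1) (2,2) (3,0) (3,1) (3,2) (4,0) (4,1) (4,2)] -> total=15
Click 2 (0,5) count=0: revealed 4 new [(0,4) (0,5) (1,4) (1,5)] -> total=19

Answer: ###.##
###.##
###...
###...
###...
......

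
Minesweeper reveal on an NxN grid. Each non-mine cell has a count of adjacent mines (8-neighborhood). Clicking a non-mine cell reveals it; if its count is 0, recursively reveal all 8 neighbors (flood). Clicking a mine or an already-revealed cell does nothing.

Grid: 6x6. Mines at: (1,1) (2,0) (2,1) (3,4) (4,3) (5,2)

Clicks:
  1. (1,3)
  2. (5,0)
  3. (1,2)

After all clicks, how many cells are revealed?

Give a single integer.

Answer: 18

Derivation:
Click 1 (1,3) count=0: revealed 12 new [(0,2) (0,3) (0,4) (0,5) (1,2) (1,3) (1,4) (1,5) (2,2) (2,3) (2,4) (2,5)] -> total=12
Click 2 (5,0) count=0: revealed 6 new [(3,0) (3,1) (4,0) (4,1) (5,0) (5,1)] -> total=18
Click 3 (1,2) count=2: revealed 0 new [(none)] -> total=18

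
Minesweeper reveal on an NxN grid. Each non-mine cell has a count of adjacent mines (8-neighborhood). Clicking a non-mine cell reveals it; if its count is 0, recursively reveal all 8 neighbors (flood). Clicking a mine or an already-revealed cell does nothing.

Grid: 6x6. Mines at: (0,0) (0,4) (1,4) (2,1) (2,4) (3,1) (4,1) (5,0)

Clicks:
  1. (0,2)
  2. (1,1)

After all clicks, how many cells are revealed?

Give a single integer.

Answer: 6

Derivation:
Click 1 (0,2) count=0: revealed 6 new [(0,1) (0,2) (0,3) (1,1) (1,2) (1,3)] -> total=6
Click 2 (1,1) count=2: revealed 0 new [(none)] -> total=6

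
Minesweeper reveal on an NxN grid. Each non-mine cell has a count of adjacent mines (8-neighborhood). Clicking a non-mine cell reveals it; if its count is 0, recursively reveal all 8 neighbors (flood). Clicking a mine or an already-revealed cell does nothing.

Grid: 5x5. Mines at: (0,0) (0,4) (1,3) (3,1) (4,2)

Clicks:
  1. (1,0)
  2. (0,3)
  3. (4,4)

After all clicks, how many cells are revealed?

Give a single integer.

Answer: 8

Derivation:
Click 1 (1,0) count=1: revealed 1 new [(1,0)] -> total=1
Click 2 (0,3) count=2: revealed 1 new [(0,3)] -> total=2
Click 3 (4,4) count=0: revealed 6 new [(2,3) (2,4) (3,3) (3,4) (4,3) (4,4)] -> total=8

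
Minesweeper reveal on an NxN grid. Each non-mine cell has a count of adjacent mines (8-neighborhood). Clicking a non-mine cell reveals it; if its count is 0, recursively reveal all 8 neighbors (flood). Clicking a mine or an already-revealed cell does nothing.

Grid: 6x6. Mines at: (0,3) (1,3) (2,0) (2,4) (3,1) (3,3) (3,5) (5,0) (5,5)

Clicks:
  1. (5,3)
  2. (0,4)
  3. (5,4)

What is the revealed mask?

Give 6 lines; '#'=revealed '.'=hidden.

Click 1 (5,3) count=0: revealed 8 new [(4,1) (4,2) (4,3) (4,4) (5,1) (5,2) (5,3) (5,4)] -> total=8
Click 2 (0,4) count=2: revealed 1 new [(0,4)] -> total=9
Click 3 (5,4) count=1: revealed 0 new [(none)] -> total=9

Answer: ....#.
......
......
......
.####.
.####.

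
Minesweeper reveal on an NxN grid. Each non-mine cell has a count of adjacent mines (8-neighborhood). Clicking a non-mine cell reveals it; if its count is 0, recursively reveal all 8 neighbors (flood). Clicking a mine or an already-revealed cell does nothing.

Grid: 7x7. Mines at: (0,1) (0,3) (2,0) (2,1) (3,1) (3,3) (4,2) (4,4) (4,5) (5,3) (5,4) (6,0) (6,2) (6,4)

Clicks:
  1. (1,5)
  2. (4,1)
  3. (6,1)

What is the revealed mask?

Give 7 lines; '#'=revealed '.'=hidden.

Click 1 (1,5) count=0: revealed 12 new [(0,4) (0,5) (0,6) (1,4) (1,5) (1,6) (2,4) (2,5) (2,6) (3,4) (3,5) (3,6)] -> total=12
Click 2 (4,1) count=2: revealed 1 new [(4,1)] -> total=13
Click 3 (6,1) count=2: revealed 1 new [(6,1)] -> total=14

Answer: ....###
....###
....###
....###
.#.....
.......
.#.....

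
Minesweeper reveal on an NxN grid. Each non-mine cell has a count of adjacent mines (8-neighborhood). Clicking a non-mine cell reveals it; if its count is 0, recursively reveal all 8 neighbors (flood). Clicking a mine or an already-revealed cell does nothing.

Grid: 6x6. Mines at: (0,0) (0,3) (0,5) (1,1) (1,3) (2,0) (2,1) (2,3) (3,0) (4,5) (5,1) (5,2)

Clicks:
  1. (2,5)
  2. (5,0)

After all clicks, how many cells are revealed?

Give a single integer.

Click 1 (2,5) count=0: revealed 6 new [(1,4) (1,5) (2,4) (2,5) (3,4) (3,5)] -> total=6
Click 2 (5,0) count=1: revealed 1 new [(5,0)] -> total=7

Answer: 7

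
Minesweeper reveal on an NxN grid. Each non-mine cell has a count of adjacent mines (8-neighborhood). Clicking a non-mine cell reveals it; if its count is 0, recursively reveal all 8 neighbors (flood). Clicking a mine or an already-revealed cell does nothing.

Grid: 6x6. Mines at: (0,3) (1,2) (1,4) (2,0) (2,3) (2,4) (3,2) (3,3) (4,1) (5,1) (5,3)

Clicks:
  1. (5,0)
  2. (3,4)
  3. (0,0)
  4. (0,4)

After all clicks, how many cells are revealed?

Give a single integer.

Answer: 7

Derivation:
Click 1 (5,0) count=2: revealed 1 new [(5,0)] -> total=1
Click 2 (3,4) count=3: revealed 1 new [(3,4)] -> total=2
Click 3 (0,0) count=0: revealed 4 new [(0,0) (0,1) (1,0) (1,1)] -> total=6
Click 4 (0,4) count=2: revealed 1 new [(0,4)] -> total=7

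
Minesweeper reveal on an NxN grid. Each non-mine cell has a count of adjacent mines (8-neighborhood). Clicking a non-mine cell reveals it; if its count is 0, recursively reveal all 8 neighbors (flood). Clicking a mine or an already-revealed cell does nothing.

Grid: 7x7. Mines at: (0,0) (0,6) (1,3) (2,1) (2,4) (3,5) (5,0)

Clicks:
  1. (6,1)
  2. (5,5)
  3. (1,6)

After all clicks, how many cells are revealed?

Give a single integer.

Click 1 (6,1) count=1: revealed 1 new [(6,1)] -> total=1
Click 2 (5,5) count=0: revealed 21 new [(3,1) (3,2) (3,3) (3,4) (4,1) (4,2) (4,3) (4,4) (4,5) (4,6) (5,1) (5,2) (5,3) (5,4) (5,5) (5,6) (6,2) (6,3) (6,4) (6,5) (6,6)] -> total=22
Click 3 (1,6) count=1: revealed 1 new [(1,6)] -> total=23

Answer: 23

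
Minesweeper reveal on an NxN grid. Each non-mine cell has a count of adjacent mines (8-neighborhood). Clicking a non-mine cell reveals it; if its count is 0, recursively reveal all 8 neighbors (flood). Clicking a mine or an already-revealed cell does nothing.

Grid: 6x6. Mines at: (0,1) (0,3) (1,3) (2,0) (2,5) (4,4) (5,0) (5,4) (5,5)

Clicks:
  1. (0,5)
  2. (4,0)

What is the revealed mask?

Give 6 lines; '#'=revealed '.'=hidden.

Answer: ....##
....##
......
......
#.....
......

Derivation:
Click 1 (0,5) count=0: revealed 4 new [(0,4) (0,5) (1,4) (1,5)] -> total=4
Click 2 (4,0) count=1: revealed 1 new [(4,0)] -> total=5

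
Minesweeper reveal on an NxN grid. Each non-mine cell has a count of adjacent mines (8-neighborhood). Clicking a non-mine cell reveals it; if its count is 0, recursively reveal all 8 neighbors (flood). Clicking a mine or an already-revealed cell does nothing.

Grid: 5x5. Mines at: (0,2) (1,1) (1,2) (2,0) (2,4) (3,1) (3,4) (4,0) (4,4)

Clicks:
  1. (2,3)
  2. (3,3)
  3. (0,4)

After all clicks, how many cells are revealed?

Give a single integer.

Click 1 (2,3) count=3: revealed 1 new [(2,3)] -> total=1
Click 2 (3,3) count=3: revealed 1 new [(3,3)] -> total=2
Click 3 (0,4) count=0: revealed 4 new [(0,3) (0,4) (1,3) (1,4)] -> total=6

Answer: 6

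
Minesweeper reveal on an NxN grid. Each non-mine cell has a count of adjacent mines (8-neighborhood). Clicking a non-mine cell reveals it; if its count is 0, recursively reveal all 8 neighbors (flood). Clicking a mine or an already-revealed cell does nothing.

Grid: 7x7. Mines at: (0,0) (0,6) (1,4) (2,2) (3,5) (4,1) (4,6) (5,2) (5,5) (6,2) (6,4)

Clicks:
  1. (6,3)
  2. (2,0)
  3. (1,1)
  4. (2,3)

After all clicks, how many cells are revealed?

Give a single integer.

Click 1 (6,3) count=3: revealed 1 new [(6,3)] -> total=1
Click 2 (2,0) count=0: revealed 6 new [(1,0) (1,1) (2,0) (2,1) (3,0) (3,1)] -> total=7
Click 3 (1,1) count=2: revealed 0 new [(none)] -> total=7
Click 4 (2,3) count=2: revealed 1 new [(2,3)] -> total=8

Answer: 8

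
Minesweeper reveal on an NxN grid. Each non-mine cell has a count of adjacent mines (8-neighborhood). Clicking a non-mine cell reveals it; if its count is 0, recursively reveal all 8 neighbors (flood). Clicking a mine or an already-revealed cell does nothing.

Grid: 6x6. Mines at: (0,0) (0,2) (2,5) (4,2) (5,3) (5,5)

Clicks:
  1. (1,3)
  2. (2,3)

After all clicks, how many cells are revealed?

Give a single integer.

Click 1 (1,3) count=1: revealed 1 new [(1,3)] -> total=1
Click 2 (2,3) count=0: revealed 18 new [(1,0) (1,1) (1,2) (1,4) (2,0) (2,1) (2,2) (2,3) (2,4) (3,0) (3,1) (3,2) (3,3) (3,4) (4,0) (4,1) (5,0) (5,1)] -> total=19

Answer: 19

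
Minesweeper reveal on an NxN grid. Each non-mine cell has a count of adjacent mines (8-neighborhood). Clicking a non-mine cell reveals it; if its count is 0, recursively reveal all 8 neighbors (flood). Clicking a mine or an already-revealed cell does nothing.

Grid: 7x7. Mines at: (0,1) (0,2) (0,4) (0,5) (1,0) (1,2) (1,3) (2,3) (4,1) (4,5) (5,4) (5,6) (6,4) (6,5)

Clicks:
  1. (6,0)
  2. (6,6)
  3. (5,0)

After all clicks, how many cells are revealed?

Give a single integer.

Click 1 (6,0) count=0: revealed 8 new [(5,0) (5,1) (5,2) (5,3) (6,0) (6,1) (6,2) (6,3)] -> total=8
Click 2 (6,6) count=2: revealed 1 new [(6,6)] -> total=9
Click 3 (5,0) count=1: revealed 0 new [(none)] -> total=9

Answer: 9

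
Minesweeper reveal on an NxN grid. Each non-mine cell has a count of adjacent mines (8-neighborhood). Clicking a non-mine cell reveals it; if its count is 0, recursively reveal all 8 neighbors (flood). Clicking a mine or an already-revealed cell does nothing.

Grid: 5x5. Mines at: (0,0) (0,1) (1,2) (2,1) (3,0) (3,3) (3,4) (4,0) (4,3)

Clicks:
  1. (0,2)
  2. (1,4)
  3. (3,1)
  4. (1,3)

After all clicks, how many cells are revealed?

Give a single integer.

Answer: 8

Derivation:
Click 1 (0,2) count=2: revealed 1 new [(0,2)] -> total=1
Click 2 (1,4) count=0: revealed 6 new [(0,3) (0,4) (1,3) (1,4) (2,3) (2,4)] -> total=7
Click 3 (3,1) count=3: revealed 1 new [(3,1)] -> total=8
Click 4 (1,3) count=1: revealed 0 new [(none)] -> total=8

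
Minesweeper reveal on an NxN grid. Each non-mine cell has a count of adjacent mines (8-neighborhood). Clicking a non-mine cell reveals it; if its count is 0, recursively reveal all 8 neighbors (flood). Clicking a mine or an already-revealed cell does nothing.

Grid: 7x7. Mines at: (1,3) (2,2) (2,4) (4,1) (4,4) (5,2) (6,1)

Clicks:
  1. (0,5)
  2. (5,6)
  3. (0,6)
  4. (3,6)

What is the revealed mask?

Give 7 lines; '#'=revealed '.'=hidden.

Answer: ....###
....###
.....##
.....##
.....##
...####
...####

Derivation:
Click 1 (0,5) count=0: revealed 20 new [(0,4) (0,5) (0,6) (1,4) (1,5) (1,6) (2,5) (2,6) (3,5) (3,6) (4,5) (4,6) (5,3) (5,4) (5,5) (5,6) (6,3) (6,4) (6,5) (6,6)] -> total=20
Click 2 (5,6) count=0: revealed 0 new [(none)] -> total=20
Click 3 (0,6) count=0: revealed 0 new [(none)] -> total=20
Click 4 (3,6) count=0: revealed 0 new [(none)] -> total=20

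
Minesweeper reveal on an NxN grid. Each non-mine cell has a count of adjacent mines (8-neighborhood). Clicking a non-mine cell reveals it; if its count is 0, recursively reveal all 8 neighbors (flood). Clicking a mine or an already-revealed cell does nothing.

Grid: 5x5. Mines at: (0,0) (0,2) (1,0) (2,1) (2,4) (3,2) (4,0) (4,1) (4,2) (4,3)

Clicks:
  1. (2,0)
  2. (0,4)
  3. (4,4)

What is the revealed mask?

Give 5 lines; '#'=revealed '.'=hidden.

Click 1 (2,0) count=2: revealed 1 new [(2,0)] -> total=1
Click 2 (0,4) count=0: revealed 4 new [(0,3) (0,4) (1,3) (1,4)] -> total=5
Click 3 (4,4) count=1: revealed 1 new [(4,4)] -> total=6

Answer: ...##
...##
#....
.....
....#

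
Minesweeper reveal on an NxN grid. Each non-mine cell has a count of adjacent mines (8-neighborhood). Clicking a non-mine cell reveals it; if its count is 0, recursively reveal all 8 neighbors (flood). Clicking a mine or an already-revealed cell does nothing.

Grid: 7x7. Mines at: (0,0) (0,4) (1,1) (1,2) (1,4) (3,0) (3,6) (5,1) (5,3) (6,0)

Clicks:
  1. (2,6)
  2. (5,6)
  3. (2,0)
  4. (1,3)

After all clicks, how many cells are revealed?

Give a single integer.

Click 1 (2,6) count=1: revealed 1 new [(2,6)] -> total=1
Click 2 (5,6) count=0: revealed 9 new [(4,4) (4,5) (4,6) (5,4) (5,5) (5,6) (6,4) (6,5) (6,6)] -> total=10
Click 3 (2,0) count=2: revealed 1 new [(2,0)] -> total=11
Click 4 (1,3) count=3: revealed 1 new [(1,3)] -> total=12

Answer: 12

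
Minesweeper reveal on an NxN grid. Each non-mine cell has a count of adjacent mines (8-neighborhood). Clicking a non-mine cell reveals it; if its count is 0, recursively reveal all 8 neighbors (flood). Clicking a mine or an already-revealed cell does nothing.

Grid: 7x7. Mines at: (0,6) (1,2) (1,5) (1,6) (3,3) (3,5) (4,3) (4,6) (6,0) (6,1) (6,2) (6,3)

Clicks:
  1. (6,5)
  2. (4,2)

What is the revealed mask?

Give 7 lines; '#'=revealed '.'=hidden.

Click 1 (6,5) count=0: revealed 6 new [(5,4) (5,5) (5,6) (6,4) (6,5) (6,6)] -> total=6
Click 2 (4,2) count=2: revealed 1 new [(4,2)] -> total=7

Answer: .......
.......
.......
.......
..#....
....###
....###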